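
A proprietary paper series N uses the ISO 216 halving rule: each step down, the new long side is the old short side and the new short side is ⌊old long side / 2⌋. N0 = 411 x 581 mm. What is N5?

72 × 102 mm

N1 = 290 × 411 mm (from N0 by 1 halving).
N2: ⌊411/2⌋ × 290 = 205 × 290 mm
N3: ⌊290/2⌋ × 205 = 145 × 205 mm
N4: ⌊205/2⌋ × 145 = 102 × 145 mm
N5: ⌊145/2⌋ × 102 = 72 × 102 mm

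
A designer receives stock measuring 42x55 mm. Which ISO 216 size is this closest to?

C9 (40 × 57 mm)

Aspect ratio 55/42 ≈ 1.310 (ISO target is √2 ≈ 1.414).
In the C-series (envelope sizes, between A and B): C9 = 40 × 57 mm.
Off by 4 mm total — nearest standard size.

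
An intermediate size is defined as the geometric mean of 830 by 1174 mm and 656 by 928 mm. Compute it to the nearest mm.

Short side: √(830 · 656) = √544480 ≈ 737.9 → 738 mm
Long side: √(1174 · 928) = √1089472 ≈ 1043.8 → 1044 mm

738 × 1044 mm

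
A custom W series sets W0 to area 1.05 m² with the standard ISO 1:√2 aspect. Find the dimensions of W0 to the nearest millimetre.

Let the short side be w mm. Then w · w√2 = 1.05 m² = 1,050,000 mm².
w² = 1,050,000/√2, so w ≈ 861.7 mm; long side = w√2 ≈ 1218.6 mm.

862 × 1219 mm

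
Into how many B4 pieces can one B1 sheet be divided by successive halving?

B1 = 707 × 1000 mm; B4 = 250 × 353 mm.
Each halving step doubles the count; 3 steps from B1 to B4.
2^3 = 8.

8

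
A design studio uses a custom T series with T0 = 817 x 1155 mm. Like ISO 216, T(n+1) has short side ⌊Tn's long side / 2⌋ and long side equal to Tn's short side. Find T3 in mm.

T1: ⌊1155/2⌋ × 817 = 577 × 817 mm
T2: ⌊817/2⌋ × 577 = 408 × 577 mm
T3: ⌊577/2⌋ × 408 = 288 × 408 mm

288 × 408 mm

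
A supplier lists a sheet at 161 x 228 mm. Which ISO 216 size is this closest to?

Aspect ratio 228/161 ≈ 1.416 — close to the ISO √2 ≈ 1.414.
In the C-series (envelope sizes, between A and B): C5 = 162 × 229 mm.
Off by 2 mm total — nearest standard size.

C5 (162 × 229 mm)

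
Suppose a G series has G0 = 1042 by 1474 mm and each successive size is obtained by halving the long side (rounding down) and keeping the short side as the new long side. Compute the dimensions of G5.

184 × 260 mm

G1: ⌊1474/2⌋ × 1042 = 737 × 1042 mm
G2: ⌊1042/2⌋ × 737 = 521 × 737 mm
G3: ⌊737/2⌋ × 521 = 368 × 521 mm
G4: ⌊521/2⌋ × 368 = 260 × 368 mm
G5: ⌊368/2⌋ × 260 = 184 × 260 mm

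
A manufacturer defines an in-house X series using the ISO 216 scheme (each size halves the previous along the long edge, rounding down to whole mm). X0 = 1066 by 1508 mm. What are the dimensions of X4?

X1: ⌊1508/2⌋ × 1066 = 754 × 1066 mm
X2: ⌊1066/2⌋ × 754 = 533 × 754 mm
X3: ⌊754/2⌋ × 533 = 377 × 533 mm
X4: ⌊533/2⌋ × 377 = 266 × 377 mm

266 × 377 mm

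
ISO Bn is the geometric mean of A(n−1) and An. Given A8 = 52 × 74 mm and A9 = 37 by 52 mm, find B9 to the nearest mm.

44 × 62 mm

Short side: √(52 · 37) = √1924 ≈ 43.9 → 44 mm
Long side: √(74 · 52) = √3848 ≈ 62.0 → 62 mm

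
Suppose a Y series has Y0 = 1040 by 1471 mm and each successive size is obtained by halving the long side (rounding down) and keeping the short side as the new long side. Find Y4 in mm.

Y1: ⌊1471/2⌋ × 1040 = 735 × 1040 mm
Y2: ⌊1040/2⌋ × 735 = 520 × 735 mm
Y3: ⌊735/2⌋ × 520 = 367 × 520 mm
Y4: ⌊520/2⌋ × 367 = 260 × 367 mm

260 × 367 mm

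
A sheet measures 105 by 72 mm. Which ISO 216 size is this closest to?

Aspect ratio 105/72 ≈ 1.458 (ISO target is √2 ≈ 1.414).
In the A-series (A0 area = 1 m²): A7 = 74 × 105 mm.
Off by 2 mm total — nearest standard size.

A7 (74 × 105 mm)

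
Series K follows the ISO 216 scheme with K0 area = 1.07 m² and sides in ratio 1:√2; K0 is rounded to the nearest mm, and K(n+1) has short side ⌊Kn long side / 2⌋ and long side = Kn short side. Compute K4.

Let K0's short side be w mm. w · w√2 = 1.07 m² = 1,070,000 mm², so w ≈ 869.8 mm and w√2 ≈ 1230.1 mm → K0 = 870 × 1230 mm.
K1: ⌊1230/2⌋ × 870 = 615 × 870 mm
K2: ⌊870/2⌋ × 615 = 435 × 615 mm
K3: ⌊615/2⌋ × 435 = 307 × 435 mm
K4: ⌊435/2⌋ × 307 = 217 × 307 mm

217 × 307 mm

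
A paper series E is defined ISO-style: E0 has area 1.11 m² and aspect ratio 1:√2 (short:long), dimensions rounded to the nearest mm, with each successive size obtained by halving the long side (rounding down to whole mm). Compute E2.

443 × 626 mm

Let E0's short side be w mm. w · w√2 = 1.11 m² = 1,110,000 mm², so w ≈ 885.9 mm and w√2 ≈ 1252.9 mm → E0 = 886 × 1253 mm.
E1: ⌊1253/2⌋ × 886 = 626 × 886 mm
E2: ⌊886/2⌋ × 626 = 443 × 626 mm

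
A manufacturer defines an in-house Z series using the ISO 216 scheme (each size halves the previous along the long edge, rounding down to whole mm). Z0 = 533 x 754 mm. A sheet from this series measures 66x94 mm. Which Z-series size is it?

Z0: 533 × 754 mm
Z1: 377 × 533 mm
Z2: 266 × 377 mm
Z3: 188 × 266 mm
Z4: 133 × 188 mm
Z5: 94 × 133 mm
Z6: 66 × 94 mm
Z7: 47 × 66 mm
→ matches Z6.

Z6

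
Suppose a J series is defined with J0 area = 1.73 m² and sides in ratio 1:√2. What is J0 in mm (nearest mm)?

1106 × 1564 mm

Let the short side be w mm. Then w · w√2 = 1.73 m² = 1,730,000 mm².
w² = 1,730,000/√2, so w ≈ 1106.0 mm; long side = w√2 ≈ 1564.2 mm.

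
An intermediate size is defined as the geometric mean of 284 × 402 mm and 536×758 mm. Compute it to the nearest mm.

Short side: √(284 · 536) = √152224 ≈ 390.2 → 390 mm
Long side: √(402 · 758) = √304716 ≈ 552.0 → 552 mm

390 × 552 mm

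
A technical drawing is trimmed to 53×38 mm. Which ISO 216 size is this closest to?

A9 (37 × 52 mm)

Aspect ratio 53/38 ≈ 1.395 (ISO target is √2 ≈ 1.414).
In the A-series (A0 area = 1 m²): A9 = 37 × 52 mm.
Off by 2 mm total — nearest standard size.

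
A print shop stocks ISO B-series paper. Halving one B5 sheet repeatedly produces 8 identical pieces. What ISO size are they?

B8

8 = 2^3, so 3 halving steps.
B5 → B6 → … → B8 after 3 steps.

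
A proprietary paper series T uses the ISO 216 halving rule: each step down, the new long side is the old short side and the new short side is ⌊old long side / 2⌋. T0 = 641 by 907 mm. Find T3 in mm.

226 × 320 mm

T1: ⌊907/2⌋ × 641 = 453 × 641 mm
T2: ⌊641/2⌋ × 453 = 320 × 453 mm
T3: ⌊453/2⌋ × 320 = 226 × 320 mm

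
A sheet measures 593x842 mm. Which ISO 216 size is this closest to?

Aspect ratio 842/593 ≈ 1.420 — close to the ISO √2 ≈ 1.414.
In the A-series (A0 area = 1 m²): A1 = 594 × 841 mm.
Off by 2 mm total — nearest standard size.

A1 (594 × 841 mm)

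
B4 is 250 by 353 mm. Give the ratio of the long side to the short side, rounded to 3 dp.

1.412

353 / 250 = 1.412
ISO 216 targets √2 ≈ 1.414; the -0.002 deviation is from mm rounding.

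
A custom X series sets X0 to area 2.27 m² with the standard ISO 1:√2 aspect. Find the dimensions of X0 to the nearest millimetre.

Let the short side be w mm. Then w · w√2 = 2.27 m² = 2,270,000 mm².
w² = 2,270,000/√2, so w ≈ 1266.9 mm; long side = w√2 ≈ 1791.7 mm.

1267 × 1792 mm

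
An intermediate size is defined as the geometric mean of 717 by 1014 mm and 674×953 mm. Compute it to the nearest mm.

Short side: √(717 · 674) = √483258 ≈ 695.2 → 695 mm
Long side: √(1014 · 953) = √966342 ≈ 983.0 → 983 mm

695 × 983 mm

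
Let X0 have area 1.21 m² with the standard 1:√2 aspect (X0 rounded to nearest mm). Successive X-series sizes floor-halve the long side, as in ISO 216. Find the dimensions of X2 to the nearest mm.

Let X0's short side be w mm. w · w√2 = 1.21 m² = 1,210,000 mm², so w ≈ 925.0 mm and w√2 ≈ 1308.1 mm → X0 = 925 × 1308 mm.
X1: ⌊1308/2⌋ × 925 = 654 × 925 mm
X2: ⌊925/2⌋ × 654 = 462 × 654 mm

462 × 654 mm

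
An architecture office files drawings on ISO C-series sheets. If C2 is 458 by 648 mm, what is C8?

57 × 81 mm

C3: ⌊648/2⌋ × 458 = 324 × 458 mm
C4: ⌊458/2⌋ × 324 = 229 × 324 mm
C5: ⌊324/2⌋ × 229 = 162 × 229 mm
C6: ⌊229/2⌋ × 162 = 114 × 162 mm
C7: ⌊162/2⌋ × 114 = 81 × 114 mm
C8: ⌊114/2⌋ × 81 = 57 × 81 mm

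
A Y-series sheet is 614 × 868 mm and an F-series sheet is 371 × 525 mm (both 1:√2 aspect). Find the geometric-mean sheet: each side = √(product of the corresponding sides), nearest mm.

477 × 675 mm

Short side: √(614 · 371) = √227794 ≈ 477.3 → 477 mm
Long side: √(868 · 525) = √455700 ≈ 675.1 → 675 mm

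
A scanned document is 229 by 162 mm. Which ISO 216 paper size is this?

C5 (162 × 229 mm)

Aspect ratio 229/162 ≈ 1.414 — close to the ISO √2 ≈ 1.414.
In the C-series (envelope sizes, between A and B): C5 = 162 × 229 mm.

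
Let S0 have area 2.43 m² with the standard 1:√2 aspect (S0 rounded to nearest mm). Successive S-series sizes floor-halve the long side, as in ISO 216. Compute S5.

Let S0's short side be w mm. w · w√2 = 2.43 m² = 2,430,000 mm², so w ≈ 1310.8 mm and w√2 ≈ 1853.8 mm → S0 = 1311 × 1854 mm.
S1: ⌊1854/2⌋ × 1311 = 927 × 1311 mm
S2: ⌊1311/2⌋ × 927 = 655 × 927 mm
S3: ⌊927/2⌋ × 655 = 463 × 655 mm
S4: ⌊655/2⌋ × 463 = 327 × 463 mm
S5: ⌊463/2⌋ × 327 = 231 × 327 mm

231 × 327 mm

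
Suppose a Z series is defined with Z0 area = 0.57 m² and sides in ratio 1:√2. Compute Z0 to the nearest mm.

635 × 898 mm

Let the short side be w mm. Then w · w√2 = 0.57 m² = 570,000 mm².
w² = 570,000/√2, so w ≈ 634.9 mm; long side = w√2 ≈ 897.8 mm.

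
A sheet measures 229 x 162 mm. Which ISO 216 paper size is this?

C5 (162 × 229 mm)

Aspect ratio 229/162 ≈ 1.414 — close to the ISO √2 ≈ 1.414.
In the C-series (envelope sizes, between A and B): C5 = 162 × 229 mm.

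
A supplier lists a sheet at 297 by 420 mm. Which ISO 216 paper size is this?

A3 (297 × 420 mm)

Aspect ratio 420/297 ≈ 1.414 — close to the ISO √2 ≈ 1.414.
In the A-series (A0 area = 1 m²): A3 = 297 × 420 mm.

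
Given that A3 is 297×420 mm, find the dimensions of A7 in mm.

A4: ⌊420/2⌋ × 297 = 210 × 297 mm
A5: ⌊297/2⌋ × 210 = 148 × 210 mm
A6: ⌊210/2⌋ × 148 = 105 × 148 mm
A7: ⌊148/2⌋ × 105 = 74 × 105 mm

74 × 105 mm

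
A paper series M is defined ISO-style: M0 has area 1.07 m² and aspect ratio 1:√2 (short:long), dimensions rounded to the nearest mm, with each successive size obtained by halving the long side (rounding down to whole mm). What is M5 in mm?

153 × 217 mm

Let M0's short side be w mm. w · w√2 = 1.07 m² = 1,070,000 mm², so w ≈ 869.8 mm and w√2 ≈ 1230.1 mm → M0 = 870 × 1230 mm.
M1: ⌊1230/2⌋ × 870 = 615 × 870 mm
M2: ⌊870/2⌋ × 615 = 435 × 615 mm
M3: ⌊615/2⌋ × 435 = 307 × 435 mm
M4: ⌊435/2⌋ × 307 = 217 × 307 mm
M5: ⌊307/2⌋ × 217 = 153 × 217 mm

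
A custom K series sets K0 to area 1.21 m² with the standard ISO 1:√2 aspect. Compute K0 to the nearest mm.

925 × 1308 mm

Let the short side be w mm. Then w · w√2 = 1.21 m² = 1,210,000 mm².
w² = 1,210,000/√2, so w ≈ 925.0 mm; long side = w√2 ≈ 1308.1 mm.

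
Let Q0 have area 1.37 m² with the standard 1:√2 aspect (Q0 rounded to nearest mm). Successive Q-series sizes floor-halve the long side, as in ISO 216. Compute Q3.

Let Q0's short side be w mm. w · w√2 = 1.37 m² = 1,370,000 mm², so w ≈ 984.2 mm and w√2 ≈ 1391.9 mm → Q0 = 984 × 1392 mm.
Q1: ⌊1392/2⌋ × 984 = 696 × 984 mm
Q2: ⌊984/2⌋ × 696 = 492 × 696 mm
Q3: ⌊696/2⌋ × 492 = 348 × 492 mm

348 × 492 mm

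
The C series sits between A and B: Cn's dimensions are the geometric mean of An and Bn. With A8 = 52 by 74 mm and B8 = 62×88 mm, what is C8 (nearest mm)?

57 × 81 mm

Short side: √(52 · 62) = √3224 ≈ 56.8 → 57 mm
Long side: √(74 · 88) = √6512 ≈ 80.7 → 81 mm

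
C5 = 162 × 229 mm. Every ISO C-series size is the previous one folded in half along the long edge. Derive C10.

C6: ⌊229/2⌋ × 162 = 114 × 162 mm
C7: ⌊162/2⌋ × 114 = 81 × 114 mm
C8: ⌊114/2⌋ × 81 = 57 × 81 mm
C9: ⌊81/2⌋ × 57 = 40 × 57 mm
C10: ⌊57/2⌋ × 40 = 28 × 40 mm

28 × 40 mm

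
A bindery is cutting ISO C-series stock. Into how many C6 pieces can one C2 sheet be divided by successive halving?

Each ISO step halves the sheet: 1 × C2 → 2 × C3 → 4 × C4 → 8 × C5 → …
From C2 to C6 is 4 halving steps: 2^4 = 16.

16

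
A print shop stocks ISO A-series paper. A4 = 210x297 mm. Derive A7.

74 × 105 mm

A5: ⌊297/2⌋ × 210 = 148 × 210 mm
A6: ⌊210/2⌋ × 148 = 105 × 148 mm
A7: ⌊148/2⌋ × 105 = 74 × 105 mm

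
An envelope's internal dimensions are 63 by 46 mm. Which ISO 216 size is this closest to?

B9 (44 × 62 mm)

Aspect ratio 63/46 ≈ 1.370 (ISO target is √2 ≈ 1.414).
In the B-series (B0 = 1000 × 1414 mm): B9 = 44 × 62 mm.
Off by 3 mm total — nearest standard size.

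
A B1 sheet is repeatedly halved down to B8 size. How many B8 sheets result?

128

Each ISO step halves the sheet: 1 × B1 → 2 × B2 → 4 × B3 → 8 × B4 → …
From B1 to B8 is 7 halving steps: 2^7 = 128.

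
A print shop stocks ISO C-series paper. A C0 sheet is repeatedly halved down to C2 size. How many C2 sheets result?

4

Each ISO step halves the sheet: 1 × C0 → 2 × C1 → 4 × C2
From C0 to C2 is 2 halving steps: 2^2 = 4.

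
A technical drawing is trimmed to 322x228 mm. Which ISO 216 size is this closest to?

C4 (229 × 324 mm)

Aspect ratio 322/228 ≈ 1.412 — close to the ISO √2 ≈ 1.414.
In the C-series (envelope sizes, between A and B): C4 = 229 × 324 mm.
Off by 3 mm total — nearest standard size.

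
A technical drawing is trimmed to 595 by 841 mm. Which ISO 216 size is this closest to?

Aspect ratio 841/595 ≈ 1.413 — close to the ISO √2 ≈ 1.414.
In the A-series (A0 area = 1 m²): A1 = 594 × 841 mm.
Off by 1 mm total — nearest standard size.

A1 (594 × 841 mm)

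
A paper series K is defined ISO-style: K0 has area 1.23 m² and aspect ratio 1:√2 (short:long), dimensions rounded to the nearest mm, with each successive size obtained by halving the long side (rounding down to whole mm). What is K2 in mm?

466 × 659 mm

Let K0's short side be w mm. w · w√2 = 1.23 m² = 1,230,000 mm², so w ≈ 932.6 mm and w√2 ≈ 1318.9 mm → K0 = 933 × 1319 mm.
K1: ⌊1319/2⌋ × 933 = 659 × 933 mm
K2: ⌊933/2⌋ × 659 = 466 × 659 mm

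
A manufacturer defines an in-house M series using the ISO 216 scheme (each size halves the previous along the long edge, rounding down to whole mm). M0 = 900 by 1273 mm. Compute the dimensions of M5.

159 × 225 mm

M1: ⌊1273/2⌋ × 900 = 636 × 900 mm
M2: ⌊900/2⌋ × 636 = 450 × 636 mm
M3: ⌊636/2⌋ × 450 = 318 × 450 mm
M4: ⌊450/2⌋ × 318 = 225 × 318 mm
M5: ⌊318/2⌋ × 225 = 159 × 225 mm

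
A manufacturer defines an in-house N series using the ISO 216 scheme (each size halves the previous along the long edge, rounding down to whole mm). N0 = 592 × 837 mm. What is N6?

74 × 104 mm

N1: ⌊837/2⌋ × 592 = 418 × 592 mm
N2: ⌊592/2⌋ × 418 = 296 × 418 mm
N3: ⌊418/2⌋ × 296 = 209 × 296 mm
N4: ⌊296/2⌋ × 209 = 148 × 209 mm
N5: ⌊209/2⌋ × 148 = 104 × 148 mm
N6: ⌊148/2⌋ × 104 = 74 × 104 mm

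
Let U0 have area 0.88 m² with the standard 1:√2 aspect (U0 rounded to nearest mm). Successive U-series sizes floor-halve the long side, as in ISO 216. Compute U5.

139 × 197 mm

Let U0's short side be w mm. w · w√2 = 0.88 m² = 880,000 mm², so w ≈ 788.8 mm and w√2 ≈ 1115.6 mm → U0 = 789 × 1116 mm.
U1: ⌊1116/2⌋ × 789 = 558 × 789 mm
U2: ⌊789/2⌋ × 558 = 394 × 558 mm
U3: ⌊558/2⌋ × 394 = 279 × 394 mm
U4: ⌊394/2⌋ × 279 = 197 × 279 mm
U5: ⌊279/2⌋ × 197 = 139 × 197 mm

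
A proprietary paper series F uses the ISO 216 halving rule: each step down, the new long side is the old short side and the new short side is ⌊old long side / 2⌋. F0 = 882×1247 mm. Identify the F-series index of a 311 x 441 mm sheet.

F3

F0: 882 × 1247 mm
F1: 623 × 882 mm
F2: 441 × 623 mm
F3: 311 × 441 mm
F4: 220 × 311 mm
→ matches F3.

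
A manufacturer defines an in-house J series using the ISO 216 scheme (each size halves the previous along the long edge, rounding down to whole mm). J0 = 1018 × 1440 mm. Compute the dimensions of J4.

J1: ⌊1440/2⌋ × 1018 = 720 × 1018 mm
J2: ⌊1018/2⌋ × 720 = 509 × 720 mm
J3: ⌊720/2⌋ × 509 = 360 × 509 mm
J4: ⌊509/2⌋ × 360 = 254 × 360 mm

254 × 360 mm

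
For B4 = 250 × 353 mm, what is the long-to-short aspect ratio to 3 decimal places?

1.412

353 / 250 = 1.412
ISO 216 targets √2 ≈ 1.414; the -0.002 deviation is from mm rounding.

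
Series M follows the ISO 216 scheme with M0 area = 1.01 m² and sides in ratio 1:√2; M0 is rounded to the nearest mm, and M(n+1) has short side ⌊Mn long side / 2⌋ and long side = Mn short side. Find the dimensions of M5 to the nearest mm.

Let M0's short side be w mm. w · w√2 = 1.01 m² = 1,010,000 mm², so w ≈ 845.1 mm and w√2 ≈ 1195.1 mm → M0 = 845 × 1195 mm.
M1: ⌊1195/2⌋ × 845 = 597 × 845 mm
M2: ⌊845/2⌋ × 597 = 422 × 597 mm
M3: ⌊597/2⌋ × 422 = 298 × 422 mm
M4: ⌊422/2⌋ × 298 = 211 × 298 mm
M5: ⌊298/2⌋ × 211 = 149 × 211 mm

149 × 211 mm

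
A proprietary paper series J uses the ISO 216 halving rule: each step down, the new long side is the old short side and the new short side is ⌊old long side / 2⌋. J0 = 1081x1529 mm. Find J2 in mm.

540 × 764 mm

J1: ⌊1529/2⌋ × 1081 = 764 × 1081 mm
J2: ⌊1081/2⌋ × 764 = 540 × 764 mm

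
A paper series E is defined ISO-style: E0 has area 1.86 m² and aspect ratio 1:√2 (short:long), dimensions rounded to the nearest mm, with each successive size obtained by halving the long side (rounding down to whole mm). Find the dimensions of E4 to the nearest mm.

286 × 405 mm

Let E0's short side be w mm. w · w√2 = 1.86 m² = 1,860,000 mm², so w ≈ 1146.8 mm and w√2 ≈ 1621.9 mm → E0 = 1147 × 1622 mm.
E1: ⌊1622/2⌋ × 1147 = 811 × 1147 mm
E2: ⌊1147/2⌋ × 811 = 573 × 811 mm
E3: ⌊811/2⌋ × 573 = 405 × 573 mm
E4: ⌊573/2⌋ × 405 = 286 × 405 mm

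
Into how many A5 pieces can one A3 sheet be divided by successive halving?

4

Each ISO step halves the sheet: 1 × A3 → 2 × A4 → 4 × A5
From A3 to A5 is 2 halving steps: 2^2 = 4.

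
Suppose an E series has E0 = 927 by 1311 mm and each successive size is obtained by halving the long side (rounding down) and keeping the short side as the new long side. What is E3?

327 × 463 mm

E1: ⌊1311/2⌋ × 927 = 655 × 927 mm
E2: ⌊927/2⌋ × 655 = 463 × 655 mm
E3: ⌊655/2⌋ × 463 = 327 × 463 mm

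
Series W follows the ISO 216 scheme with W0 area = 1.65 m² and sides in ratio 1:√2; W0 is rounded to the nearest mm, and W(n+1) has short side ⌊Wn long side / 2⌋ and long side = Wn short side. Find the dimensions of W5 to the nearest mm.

Let W0's short side be w mm. w · w√2 = 1.65 m² = 1,650,000 mm², so w ≈ 1080.2 mm and w√2 ≈ 1527.6 mm → W0 = 1080 × 1528 mm.
W1: ⌊1528/2⌋ × 1080 = 764 × 1080 mm
W2: ⌊1080/2⌋ × 764 = 540 × 764 mm
W3: ⌊764/2⌋ × 540 = 382 × 540 mm
W4: ⌊540/2⌋ × 382 = 270 × 382 mm
W5: ⌊382/2⌋ × 270 = 191 × 270 mm

191 × 270 mm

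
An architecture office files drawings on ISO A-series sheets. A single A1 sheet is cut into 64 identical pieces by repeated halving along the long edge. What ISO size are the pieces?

64 = 2^6, so 6 halving steps.
A1 → A2 → … → A7 after 6 steps.

A7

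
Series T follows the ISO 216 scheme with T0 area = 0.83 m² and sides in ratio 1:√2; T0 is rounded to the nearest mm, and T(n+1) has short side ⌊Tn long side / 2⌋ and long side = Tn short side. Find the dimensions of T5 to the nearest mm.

Let T0's short side be w mm. w · w√2 = 0.83 m² = 830,000 mm², so w ≈ 766.1 mm and w√2 ≈ 1083.4 mm → T0 = 766 × 1083 mm.
T1: ⌊1083/2⌋ × 766 = 541 × 766 mm
T2: ⌊766/2⌋ × 541 = 383 × 541 mm
T3: ⌊541/2⌋ × 383 = 270 × 383 mm
T4: ⌊383/2⌋ × 270 = 191 × 270 mm
T5: ⌊270/2⌋ × 191 = 135 × 191 mm

135 × 191 mm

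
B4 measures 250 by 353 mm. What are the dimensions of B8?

B5: ⌊353/2⌋ × 250 = 176 × 250 mm
B6: ⌊250/2⌋ × 176 = 125 × 176 mm
B7: ⌊176/2⌋ × 125 = 88 × 125 mm
B8: ⌊125/2⌋ × 88 = 62 × 88 mm

62 × 88 mm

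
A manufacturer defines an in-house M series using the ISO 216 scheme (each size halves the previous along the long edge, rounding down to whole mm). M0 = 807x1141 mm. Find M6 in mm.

100 × 142 mm

M1: ⌊1141/2⌋ × 807 = 570 × 807 mm
M2: ⌊807/2⌋ × 570 = 403 × 570 mm
M3: ⌊570/2⌋ × 403 = 285 × 403 mm
M4: ⌊403/2⌋ × 285 = 201 × 285 mm
M5: ⌊285/2⌋ × 201 = 142 × 201 mm
M6: ⌊201/2⌋ × 142 = 100 × 142 mm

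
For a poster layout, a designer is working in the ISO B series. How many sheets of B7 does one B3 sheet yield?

Each ISO step halves the sheet: 1 × B3 → 2 × B4 → 4 × B5 → 8 × B6 → …
From B3 to B7 is 4 halving steps: 2^4 = 16.

16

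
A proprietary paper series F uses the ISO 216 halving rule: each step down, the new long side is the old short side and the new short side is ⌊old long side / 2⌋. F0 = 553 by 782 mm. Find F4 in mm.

F1: ⌊782/2⌋ × 553 = 391 × 553 mm
F2: ⌊553/2⌋ × 391 = 276 × 391 mm
F3: ⌊391/2⌋ × 276 = 195 × 276 mm
F4: ⌊276/2⌋ × 195 = 138 × 195 mm

138 × 195 mm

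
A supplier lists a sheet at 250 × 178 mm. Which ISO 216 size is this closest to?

B5 (176 × 250 mm)

Aspect ratio 250/178 ≈ 1.404 — close to the ISO √2 ≈ 1.414.
In the B-series (B0 = 1000 × 1414 mm): B5 = 176 × 250 mm.
Off by 2 mm total — nearest standard size.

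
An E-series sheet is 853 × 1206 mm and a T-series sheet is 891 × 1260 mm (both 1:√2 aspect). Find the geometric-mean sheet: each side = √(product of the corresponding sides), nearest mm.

872 × 1233 mm

Short side: √(853 · 891) = √760023 ≈ 871.8 → 872 mm
Long side: √(1206 · 1260) = √1519560 ≈ 1232.7 → 1233 mm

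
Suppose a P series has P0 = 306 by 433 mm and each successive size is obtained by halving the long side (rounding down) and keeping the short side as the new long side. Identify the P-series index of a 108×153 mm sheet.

P3

P0: 306 × 433 mm
P1: 216 × 306 mm
P2: 153 × 216 mm
P3: 108 × 153 mm
P4: 76 × 108 mm
→ matches P3.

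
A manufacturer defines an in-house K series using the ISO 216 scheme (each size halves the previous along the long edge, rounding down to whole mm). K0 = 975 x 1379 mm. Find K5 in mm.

K1: ⌊1379/2⌋ × 975 = 689 × 975 mm
K2: ⌊975/2⌋ × 689 = 487 × 689 mm
K3: ⌊689/2⌋ × 487 = 344 × 487 mm
K4: ⌊487/2⌋ × 344 = 243 × 344 mm
K5: ⌊344/2⌋ × 243 = 172 × 243 mm

172 × 243 mm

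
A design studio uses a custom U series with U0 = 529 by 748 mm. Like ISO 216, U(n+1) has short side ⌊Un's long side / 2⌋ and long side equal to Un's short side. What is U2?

U1: ⌊748/2⌋ × 529 = 374 × 529 mm
U2: ⌊529/2⌋ × 374 = 264 × 374 mm

264 × 374 mm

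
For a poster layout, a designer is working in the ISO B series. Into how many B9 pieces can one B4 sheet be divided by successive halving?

Each ISO step halves the sheet: 1 × B4 → 2 × B5 → 4 × B6 → 8 × B7 → …
From B4 to B9 is 5 halving steps: 2^5 = 32.

32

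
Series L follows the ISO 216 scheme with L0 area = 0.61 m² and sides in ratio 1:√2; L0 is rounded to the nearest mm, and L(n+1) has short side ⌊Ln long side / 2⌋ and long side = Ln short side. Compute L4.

164 × 232 mm

Let L0's short side be w mm. w · w√2 = 0.61 m² = 610,000 mm², so w ≈ 656.8 mm and w√2 ≈ 928.8 mm → L0 = 657 × 929 mm.
L1: ⌊929/2⌋ × 657 = 464 × 657 mm
L2: ⌊657/2⌋ × 464 = 328 × 464 mm
L3: ⌊464/2⌋ × 328 = 232 × 328 mm
L4: ⌊328/2⌋ × 232 = 164 × 232 mm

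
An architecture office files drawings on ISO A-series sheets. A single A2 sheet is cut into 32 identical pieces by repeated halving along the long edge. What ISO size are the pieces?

32 = 2^5, so 5 halving steps.
A2 → A3 → … → A7 after 5 steps.

A7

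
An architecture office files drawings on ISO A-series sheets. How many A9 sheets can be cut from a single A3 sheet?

A3 = 297 × 420 mm; A9 = 37 × 52 mm.
Each halving step doubles the count; 6 steps from A3 to A9.
2^6 = 64.

64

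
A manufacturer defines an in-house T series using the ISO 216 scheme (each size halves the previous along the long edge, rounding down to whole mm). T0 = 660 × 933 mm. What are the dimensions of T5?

116 × 165 mm

T1: ⌊933/2⌋ × 660 = 466 × 660 mm
T2: ⌊660/2⌋ × 466 = 330 × 466 mm
T3: ⌊466/2⌋ × 330 = 233 × 330 mm
T4: ⌊330/2⌋ × 233 = 165 × 233 mm
T5: ⌊233/2⌋ × 165 = 116 × 165 mm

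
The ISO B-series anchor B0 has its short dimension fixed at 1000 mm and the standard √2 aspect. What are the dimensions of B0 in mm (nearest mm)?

1000 × 1414 mm

Short side = 1000 mm; long side = 1000√2 ≈ 1414.2 mm.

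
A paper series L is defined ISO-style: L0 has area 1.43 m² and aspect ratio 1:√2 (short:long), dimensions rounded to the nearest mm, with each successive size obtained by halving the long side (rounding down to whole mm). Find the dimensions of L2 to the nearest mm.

503 × 711 mm

Let L0's short side be w mm. w · w√2 = 1.43 m² = 1,430,000 mm², so w ≈ 1005.6 mm and w√2 ≈ 1422.1 mm → L0 = 1006 × 1422 mm.
L1: ⌊1422/2⌋ × 1006 = 711 × 1006 mm
L2: ⌊1006/2⌋ × 711 = 503 × 711 mm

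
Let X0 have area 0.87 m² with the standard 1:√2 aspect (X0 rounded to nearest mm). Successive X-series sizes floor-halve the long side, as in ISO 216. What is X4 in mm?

196 × 277 mm

Let X0's short side be w mm. w · w√2 = 0.87 m² = 870,000 mm², so w ≈ 784.3 mm and w√2 ≈ 1109.2 mm → X0 = 784 × 1109 mm.
X1: ⌊1109/2⌋ × 784 = 554 × 784 mm
X2: ⌊784/2⌋ × 554 = 392 × 554 mm
X3: ⌊554/2⌋ × 392 = 277 × 392 mm
X4: ⌊392/2⌋ × 277 = 196 × 277 mm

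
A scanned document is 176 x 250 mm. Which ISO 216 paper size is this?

Aspect ratio 250/176 ≈ 1.420 — close to the ISO √2 ≈ 1.414.
In the B-series (B0 = 1000 × 1414 mm): B5 = 176 × 250 mm.

B5 (176 × 250 mm)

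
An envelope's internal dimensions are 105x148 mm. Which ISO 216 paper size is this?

Aspect ratio 148/105 ≈ 1.410 — close to the ISO √2 ≈ 1.414.
In the A-series (A0 area = 1 m²): A6 = 105 × 148 mm.

A6 (105 × 148 mm)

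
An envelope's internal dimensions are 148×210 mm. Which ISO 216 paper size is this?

A5 (148 × 210 mm)

Aspect ratio 210/148 ≈ 1.419 — close to the ISO √2 ≈ 1.414.
In the A-series (A0 area = 1 m²): A5 = 148 × 210 mm.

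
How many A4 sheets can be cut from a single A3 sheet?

Each ISO step halves the sheet: 1 × A3 → 2 × A4
From A3 to A4 is 1 halving step: 2^1 = 2.

2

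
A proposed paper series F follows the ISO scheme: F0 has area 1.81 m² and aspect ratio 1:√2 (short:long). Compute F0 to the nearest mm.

Let the short side be w mm. Then w · w√2 = 1.81 m² = 1,810,000 mm².
w² = 1,810,000/√2, so w ≈ 1131.3 mm; long side = w√2 ≈ 1599.9 mm.

1131 × 1600 mm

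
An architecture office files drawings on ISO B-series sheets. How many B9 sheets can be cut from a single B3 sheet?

64

Each ISO step halves the sheet: 1 × B3 → 2 × B4 → 4 × B5 → 8 × B6 → …
From B3 to B9 is 6 halving steps: 2^6 = 64.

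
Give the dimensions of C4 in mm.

229 × 324 mm

C0 = 917 × 1297 mm (C0 is the geometric mean of A0 and B0, aspect 1:√2).
C1: ⌊1297/2⌋ × 917 = 648 × 917 mm
C2: ⌊917/2⌋ × 648 = 458 × 648 mm
C3: ⌊648/2⌋ × 458 = 324 × 458 mm
C4: ⌊458/2⌋ × 324 = 229 × 324 mm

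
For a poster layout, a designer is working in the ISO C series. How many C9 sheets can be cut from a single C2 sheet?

Each ISO step halves the sheet: 1 × C2 → 2 × C3 → 4 × C4 → 8 × C5 → …
From C2 to C9 is 7 halving steps: 2^7 = 128.

128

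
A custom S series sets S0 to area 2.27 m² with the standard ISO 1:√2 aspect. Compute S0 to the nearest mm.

1267 × 1792 mm

Let the short side be w mm. Then w · w√2 = 2.27 m² = 2,270,000 mm².
w² = 2,270,000/√2, so w ≈ 1266.9 mm; long side = w√2 ≈ 1791.7 mm.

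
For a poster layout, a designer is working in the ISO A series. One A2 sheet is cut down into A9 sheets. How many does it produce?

128

A2 = 420 × 594 mm; A9 = 37 × 52 mm.
Each halving step doubles the count; 7 steps from A2 to A9.
2^7 = 128.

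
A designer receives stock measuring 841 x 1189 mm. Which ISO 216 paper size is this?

Aspect ratio 1189/841 ≈ 1.414 — close to the ISO √2 ≈ 1.414.
In the A-series (A0 area = 1 m²): A0 = 841 × 1189 mm.

A0 (841 × 1189 mm)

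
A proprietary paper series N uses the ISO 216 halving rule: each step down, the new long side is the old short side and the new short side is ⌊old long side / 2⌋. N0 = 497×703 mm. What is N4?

124 × 175 mm

N1: ⌊703/2⌋ × 497 = 351 × 497 mm
N2: ⌊497/2⌋ × 351 = 248 × 351 mm
N3: ⌊351/2⌋ × 248 = 175 × 248 mm
N4: ⌊248/2⌋ × 175 = 124 × 175 mm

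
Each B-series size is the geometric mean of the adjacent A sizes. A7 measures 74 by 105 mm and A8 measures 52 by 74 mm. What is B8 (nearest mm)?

Short side: √(74 · 52) = √3848 ≈ 62.0 → 62 mm
Long side: √(105 · 74) = √7770 ≈ 88.1 → 88 mm

62 × 88 mm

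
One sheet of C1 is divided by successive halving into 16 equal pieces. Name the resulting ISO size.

C5

16 = 2^4, so 4 halving steps.
C1 → C2 → … → C5 after 4 steps.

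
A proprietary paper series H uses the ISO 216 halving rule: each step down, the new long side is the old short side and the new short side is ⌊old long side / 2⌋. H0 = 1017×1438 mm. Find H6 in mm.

H1 = 719 × 1017 mm (from H0 by 1 halving).
H2: ⌊1017/2⌋ × 719 = 508 × 719 mm
H3: ⌊719/2⌋ × 508 = 359 × 508 mm
H4: ⌊508/2⌋ × 359 = 254 × 359 mm
H5: ⌊359/2⌋ × 254 = 179 × 254 mm
H6: ⌊254/2⌋ × 179 = 127 × 179 mm

127 × 179 mm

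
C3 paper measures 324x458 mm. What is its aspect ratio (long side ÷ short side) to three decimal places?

1.414

458 / 324 = 1.414
Matches √2 ≈ 1.414 — the ISO 216 defining ratio.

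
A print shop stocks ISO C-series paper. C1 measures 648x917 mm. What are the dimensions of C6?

C2: ⌊917/2⌋ × 648 = 458 × 648 mm
C3: ⌊648/2⌋ × 458 = 324 × 458 mm
C4: ⌊458/2⌋ × 324 = 229 × 324 mm
C5: ⌊324/2⌋ × 229 = 162 × 229 mm
C6: ⌊229/2⌋ × 162 = 114 × 162 mm

114 × 162 mm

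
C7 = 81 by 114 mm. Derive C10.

28 × 40 mm

C8: ⌊114/2⌋ × 81 = 57 × 81 mm
C9: ⌊81/2⌋ × 57 = 40 × 57 mm
C10: ⌊57/2⌋ × 40 = 28 × 40 mm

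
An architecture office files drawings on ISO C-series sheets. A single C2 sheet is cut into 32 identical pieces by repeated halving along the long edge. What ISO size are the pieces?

32 = 2^5, so 5 halving steps.
C2 → C3 → … → C7 after 5 steps.

C7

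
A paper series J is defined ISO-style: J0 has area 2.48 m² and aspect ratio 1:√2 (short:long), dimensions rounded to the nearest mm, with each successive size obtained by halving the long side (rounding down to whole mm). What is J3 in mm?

Let J0's short side be w mm. w · w√2 = 2.48 m² = 2,480,000 mm², so w ≈ 1324.2 mm and w√2 ≈ 1872.8 mm → J0 = 1324 × 1873 mm.
J1: ⌊1873/2⌋ × 1324 = 936 × 1324 mm
J2: ⌊1324/2⌋ × 936 = 662 × 936 mm
J3: ⌊936/2⌋ × 662 = 468 × 662 mm

468 × 662 mm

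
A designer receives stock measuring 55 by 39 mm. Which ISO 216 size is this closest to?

C9 (40 × 57 mm)

Aspect ratio 55/39 ≈ 1.410 — close to the ISO √2 ≈ 1.414.
In the C-series (envelope sizes, between A and B): C9 = 40 × 57 mm.
Off by 3 mm total — nearest standard size.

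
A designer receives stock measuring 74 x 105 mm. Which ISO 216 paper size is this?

Aspect ratio 105/74 ≈ 1.419 — close to the ISO √2 ≈ 1.414.
In the A-series (A0 area = 1 m²): A7 = 74 × 105 mm.

A7 (74 × 105 mm)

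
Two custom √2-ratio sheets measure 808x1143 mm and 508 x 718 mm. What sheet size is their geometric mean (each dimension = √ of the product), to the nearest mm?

641 × 906 mm

Short side: √(808 · 508) = √410464 ≈ 640.7 → 641 mm
Long side: √(1143 · 718) = √820674 ≈ 905.9 → 906 mm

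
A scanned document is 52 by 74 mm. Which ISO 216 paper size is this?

Aspect ratio 74/52 ≈ 1.423 — close to the ISO √2 ≈ 1.414.
In the A-series (A0 area = 1 m²): A8 = 52 × 74 mm.

A8 (52 × 74 mm)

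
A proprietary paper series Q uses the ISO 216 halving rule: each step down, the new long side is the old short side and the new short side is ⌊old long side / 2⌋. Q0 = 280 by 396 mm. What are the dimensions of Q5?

49 × 70 mm

Q1: ⌊396/2⌋ × 280 = 198 × 280 mm
Q2: ⌊280/2⌋ × 198 = 140 × 198 mm
Q3: ⌊198/2⌋ × 140 = 99 × 140 mm
Q4: ⌊140/2⌋ × 99 = 70 × 99 mm
Q5: ⌊99/2⌋ × 70 = 49 × 70 mm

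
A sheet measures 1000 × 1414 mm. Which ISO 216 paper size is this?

Aspect ratio 1414/1000 ≈ 1.414 — close to the ISO √2 ≈ 1.414.
In the B-series (B0 = 1000 × 1414 mm): B0 = 1000 × 1414 mm.

B0 (1000 × 1414 mm)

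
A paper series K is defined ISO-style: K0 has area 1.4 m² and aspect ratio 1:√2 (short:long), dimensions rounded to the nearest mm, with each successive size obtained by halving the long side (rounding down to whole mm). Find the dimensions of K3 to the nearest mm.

Let K0's short side be w mm. w · w√2 = 1.4 m² = 1,400,000 mm², so w ≈ 995.0 mm and w√2 ≈ 1407.1 mm → K0 = 995 × 1407 mm.
K1: ⌊1407/2⌋ × 995 = 703 × 995 mm
K2: ⌊995/2⌋ × 703 = 497 × 703 mm
K3: ⌊703/2⌋ × 497 = 351 × 497 mm

351 × 497 mm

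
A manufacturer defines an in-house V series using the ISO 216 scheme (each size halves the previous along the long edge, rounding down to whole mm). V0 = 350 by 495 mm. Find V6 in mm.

V1: ⌊495/2⌋ × 350 = 247 × 350 mm
V2: ⌊350/2⌋ × 247 = 175 × 247 mm
V3: ⌊247/2⌋ × 175 = 123 × 175 mm
V4: ⌊175/2⌋ × 123 = 87 × 123 mm
V5: ⌊123/2⌋ × 87 = 61 × 87 mm
V6: ⌊87/2⌋ × 61 = 43 × 61 mm

43 × 61 mm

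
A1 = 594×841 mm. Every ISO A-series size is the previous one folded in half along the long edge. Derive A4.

A2: ⌊841/2⌋ × 594 = 420 × 594 mm
A3: ⌊594/2⌋ × 420 = 297 × 420 mm
A4: ⌊420/2⌋ × 297 = 210 × 297 mm

210 × 297 mm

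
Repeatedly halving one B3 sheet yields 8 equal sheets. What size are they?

B6

8 = 2^3, so 3 halving steps.
B3 → B4 → … → B6 after 3 steps.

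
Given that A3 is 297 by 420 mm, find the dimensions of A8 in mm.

52 × 74 mm

A4: ⌊420/2⌋ × 297 = 210 × 297 mm
A5: ⌊297/2⌋ × 210 = 148 × 210 mm
A6: ⌊210/2⌋ × 148 = 105 × 148 mm
A7: ⌊148/2⌋ × 105 = 74 × 105 mm
A8: ⌊105/2⌋ × 74 = 52 × 74 mm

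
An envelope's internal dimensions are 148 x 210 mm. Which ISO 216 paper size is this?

A5 (148 × 210 mm)

Aspect ratio 210/148 ≈ 1.419 — close to the ISO √2 ≈ 1.414.
In the A-series (A0 area = 1 m²): A5 = 148 × 210 mm.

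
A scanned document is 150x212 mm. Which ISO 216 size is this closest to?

Aspect ratio 212/150 ≈ 1.413 — close to the ISO √2 ≈ 1.414.
In the A-series (A0 area = 1 m²): A5 = 148 × 210 mm.
Off by 4 mm total — nearest standard size.

A5 (148 × 210 mm)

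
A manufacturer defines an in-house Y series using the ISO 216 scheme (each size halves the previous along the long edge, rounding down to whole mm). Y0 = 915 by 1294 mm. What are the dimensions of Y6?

114 × 161 mm

Y1: ⌊1294/2⌋ × 915 = 647 × 915 mm
Y2: ⌊915/2⌋ × 647 = 457 × 647 mm
Y3: ⌊647/2⌋ × 457 = 323 × 457 mm
Y4: ⌊457/2⌋ × 323 = 228 × 323 mm
Y5: ⌊323/2⌋ × 228 = 161 × 228 mm
Y6: ⌊228/2⌋ × 161 = 114 × 161 mm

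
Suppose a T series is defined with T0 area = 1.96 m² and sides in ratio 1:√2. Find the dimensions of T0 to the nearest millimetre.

Let the short side be w mm. Then w · w√2 = 1.96 m² = 1,960,000 mm².
w² = 1,960,000/√2, so w ≈ 1177.3 mm; long side = w√2 ≈ 1664.9 mm.

1177 × 1665 mm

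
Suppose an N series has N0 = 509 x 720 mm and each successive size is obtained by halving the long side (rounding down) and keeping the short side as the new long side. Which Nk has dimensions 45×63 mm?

N7

N0: 509 × 720 mm
N1: 360 × 509 mm
N2: 254 × 360 mm
N3: 180 × 254 mm
N4: 127 × 180 mm
N5: 90 × 127 mm
N6: 63 × 90 mm
N7: 45 × 63 mm
N8: 31 × 45 mm
→ matches N7.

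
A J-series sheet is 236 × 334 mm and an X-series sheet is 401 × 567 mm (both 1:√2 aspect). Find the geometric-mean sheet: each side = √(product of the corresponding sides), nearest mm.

308 × 435 mm

Short side: √(236 · 401) = √94636 ≈ 307.6 → 308 mm
Long side: √(334 · 567) = √189378 ≈ 435.2 → 435 mm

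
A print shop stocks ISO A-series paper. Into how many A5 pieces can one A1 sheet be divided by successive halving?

16

Each ISO step halves the sheet: 1 × A1 → 2 × A2 → 4 × A3 → 8 × A4 → …
From A1 to A5 is 4 halving steps: 2^4 = 16.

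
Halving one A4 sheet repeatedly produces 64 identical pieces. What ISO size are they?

64 = 2^6, so 6 halving steps.
A4 → A5 → … → A10 after 6 steps.

A10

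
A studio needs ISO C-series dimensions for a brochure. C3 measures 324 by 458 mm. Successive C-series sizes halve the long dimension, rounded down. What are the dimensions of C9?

C4: ⌊458/2⌋ × 324 = 229 × 324 mm
C5: ⌊324/2⌋ × 229 = 162 × 229 mm
C6: ⌊229/2⌋ × 162 = 114 × 162 mm
C7: ⌊162/2⌋ × 114 = 81 × 114 mm
C8: ⌊114/2⌋ × 81 = 57 × 81 mm
C9: ⌊81/2⌋ × 57 = 40 × 57 mm

40 × 57 mm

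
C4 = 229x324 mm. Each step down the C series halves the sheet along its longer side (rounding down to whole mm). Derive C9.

C5: ⌊324/2⌋ × 229 = 162 × 229 mm
C6: ⌊229/2⌋ × 162 = 114 × 162 mm
C7: ⌊162/2⌋ × 114 = 81 × 114 mm
C8: ⌊114/2⌋ × 81 = 57 × 81 mm
C9: ⌊81/2⌋ × 57 = 40 × 57 mm

40 × 57 mm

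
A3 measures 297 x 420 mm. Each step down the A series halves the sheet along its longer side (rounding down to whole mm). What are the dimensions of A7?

A4: ⌊420/2⌋ × 297 = 210 × 297 mm
A5: ⌊297/2⌋ × 210 = 148 × 210 mm
A6: ⌊210/2⌋ × 148 = 105 × 148 mm
A7: ⌊148/2⌋ × 105 = 74 × 105 mm

74 × 105 mm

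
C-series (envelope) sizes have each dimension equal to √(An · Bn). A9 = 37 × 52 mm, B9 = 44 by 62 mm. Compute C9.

40 × 57 mm

Short side: √(37 · 44) = √1628 ≈ 40.3 → 40 mm
Long side: √(52 · 62) = √3224 ≈ 56.8 → 57 mm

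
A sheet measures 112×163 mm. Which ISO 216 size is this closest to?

C6 (114 × 162 mm)

Aspect ratio 163/112 ≈ 1.455 (ISO target is √2 ≈ 1.414).
In the C-series (envelope sizes, between A and B): C6 = 114 × 162 mm.
Off by 3 mm total — nearest standard size.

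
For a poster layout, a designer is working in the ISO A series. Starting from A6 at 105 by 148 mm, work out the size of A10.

26 × 37 mm

A7: ⌊148/2⌋ × 105 = 74 × 105 mm
A8: ⌊105/2⌋ × 74 = 52 × 74 mm
A9: ⌊74/2⌋ × 52 = 37 × 52 mm
A10: ⌊52/2⌋ × 37 = 26 × 37 mm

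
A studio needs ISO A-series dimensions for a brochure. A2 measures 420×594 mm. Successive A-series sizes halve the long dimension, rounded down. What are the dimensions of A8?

A3: ⌊594/2⌋ × 420 = 297 × 420 mm
A4: ⌊420/2⌋ × 297 = 210 × 297 mm
A5: ⌊297/2⌋ × 210 = 148 × 210 mm
A6: ⌊210/2⌋ × 148 = 105 × 148 mm
A7: ⌊148/2⌋ × 105 = 74 × 105 mm
A8: ⌊105/2⌋ × 74 = 52 × 74 mm

52 × 74 mm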